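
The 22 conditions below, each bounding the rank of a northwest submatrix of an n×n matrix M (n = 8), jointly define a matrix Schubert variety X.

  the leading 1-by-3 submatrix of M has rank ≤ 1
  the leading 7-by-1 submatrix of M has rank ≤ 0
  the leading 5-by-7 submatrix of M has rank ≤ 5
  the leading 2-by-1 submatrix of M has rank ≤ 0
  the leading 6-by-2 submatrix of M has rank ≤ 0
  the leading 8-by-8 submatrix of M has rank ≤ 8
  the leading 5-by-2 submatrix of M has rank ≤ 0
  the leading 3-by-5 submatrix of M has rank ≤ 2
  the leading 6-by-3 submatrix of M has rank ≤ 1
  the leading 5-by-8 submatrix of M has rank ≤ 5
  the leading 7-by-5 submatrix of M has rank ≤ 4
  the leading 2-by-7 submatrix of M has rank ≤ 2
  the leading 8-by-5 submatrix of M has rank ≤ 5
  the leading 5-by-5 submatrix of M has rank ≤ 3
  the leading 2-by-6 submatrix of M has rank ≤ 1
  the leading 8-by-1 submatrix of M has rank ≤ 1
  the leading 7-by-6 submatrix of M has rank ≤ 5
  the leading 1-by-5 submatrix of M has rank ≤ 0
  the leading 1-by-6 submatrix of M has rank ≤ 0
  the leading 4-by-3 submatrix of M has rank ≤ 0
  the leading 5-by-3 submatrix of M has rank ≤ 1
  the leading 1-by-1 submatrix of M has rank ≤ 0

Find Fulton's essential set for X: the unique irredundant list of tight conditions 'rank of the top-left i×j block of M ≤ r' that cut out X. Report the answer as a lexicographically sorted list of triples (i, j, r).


Recovering R(i,j) via the rank-extension bound from the 22 conditions:

  row 1: 0  0  0  0  0  0  1  1
  row 2: 0  0  0  1  1  1  2  2
  row 3: 0  0  0  1  2  2  3  3
  row 4: 0  0  0  1  2  3  4  4
  row 5: 0  0  1  2  3  4  5  5
  row 6: 0  0  1  2  3  4  5  6
  row 7: 0  1  2  3  4  5  6  7
  row 8: 1  2  3  4  5  6  7  8

the unique w with this rank table is (7, 4, 5, 6, 3, 8, 2, 1).

ℓ(w)=20; the 4 essential cells (i,j,r):

[(1, 6, 0), (4, 3, 0), (6, 2, 0), (7, 1, 0)]


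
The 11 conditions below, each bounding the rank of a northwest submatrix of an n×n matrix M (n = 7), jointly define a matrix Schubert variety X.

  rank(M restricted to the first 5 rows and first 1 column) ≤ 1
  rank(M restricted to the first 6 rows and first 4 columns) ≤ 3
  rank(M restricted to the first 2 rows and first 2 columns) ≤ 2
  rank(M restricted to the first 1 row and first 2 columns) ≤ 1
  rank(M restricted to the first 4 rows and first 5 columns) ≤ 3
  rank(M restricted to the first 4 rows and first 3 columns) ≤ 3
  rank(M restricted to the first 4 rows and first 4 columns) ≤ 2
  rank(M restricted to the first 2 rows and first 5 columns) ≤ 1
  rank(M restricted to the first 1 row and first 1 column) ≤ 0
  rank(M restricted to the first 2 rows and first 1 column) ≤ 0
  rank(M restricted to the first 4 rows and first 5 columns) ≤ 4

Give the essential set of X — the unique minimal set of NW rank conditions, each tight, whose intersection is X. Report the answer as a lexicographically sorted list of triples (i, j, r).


Reconstructing r_w from the 11 given conditions:

  i=1: 0  1  1  1  1  1  1
  i=2: 0  1  1  1  1  2  2
  i=3: 1  2  2  2  2  3  3
  i=4: 1  2  2  2  3  4  4
  i=5: 1  2  3  3  4  5  5
  i=6: 1  2  3  3  4  5  6
  i=7: 1  2  3  4  5  6  7

the unique w with this rank table is (2, 6, 1, 5, 3, 7, 4).

Fulton essential set (4 of the 8 Rothe cells):

[(2, 1, 0), (2, 5, 1), (4, 4, 2), (6, 4, 3)]


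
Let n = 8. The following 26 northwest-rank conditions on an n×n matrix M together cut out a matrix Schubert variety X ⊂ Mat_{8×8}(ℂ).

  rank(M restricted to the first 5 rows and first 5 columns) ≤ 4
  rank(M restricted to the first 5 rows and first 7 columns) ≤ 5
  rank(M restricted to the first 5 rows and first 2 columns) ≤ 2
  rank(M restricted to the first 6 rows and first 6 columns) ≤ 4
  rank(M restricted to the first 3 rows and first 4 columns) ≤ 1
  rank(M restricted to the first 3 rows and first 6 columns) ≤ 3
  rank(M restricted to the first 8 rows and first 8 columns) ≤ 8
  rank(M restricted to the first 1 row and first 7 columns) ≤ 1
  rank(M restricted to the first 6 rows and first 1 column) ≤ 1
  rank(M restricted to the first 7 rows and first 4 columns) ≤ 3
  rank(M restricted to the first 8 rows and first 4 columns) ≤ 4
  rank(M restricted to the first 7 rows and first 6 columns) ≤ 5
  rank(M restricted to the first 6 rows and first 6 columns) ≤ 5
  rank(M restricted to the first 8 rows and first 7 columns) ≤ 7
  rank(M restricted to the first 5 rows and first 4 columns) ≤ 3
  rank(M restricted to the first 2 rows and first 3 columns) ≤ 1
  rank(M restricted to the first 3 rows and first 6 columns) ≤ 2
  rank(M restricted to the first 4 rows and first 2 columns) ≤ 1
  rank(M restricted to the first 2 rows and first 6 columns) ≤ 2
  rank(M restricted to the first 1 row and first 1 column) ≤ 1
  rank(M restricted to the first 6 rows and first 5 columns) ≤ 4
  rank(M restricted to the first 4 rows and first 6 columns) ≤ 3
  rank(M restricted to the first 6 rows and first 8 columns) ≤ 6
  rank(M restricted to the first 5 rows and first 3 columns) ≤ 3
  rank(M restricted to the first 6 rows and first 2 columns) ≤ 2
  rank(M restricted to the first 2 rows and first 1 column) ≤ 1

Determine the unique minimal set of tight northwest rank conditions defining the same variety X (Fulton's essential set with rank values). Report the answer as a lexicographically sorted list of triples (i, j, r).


Propagating the 26 rank bounds to every northwest block:

  1  1  1  1  1  1  1  1
  1  1  1  1  2  2  2  2
  1  1  1  1  2  2  3  3
  1  1  2  2  3  3  4  4
  1  2  3  3  4  4  5  5
  1  2  3  3  4  4  5  6
  1  2  3  3  4  5  6  7
  1  2  3  4  5  6  7  8

reading off 1-entries of Δ²R: w = (1, 5, 7, 3, 2, 8, 6, 4).

ℓ(w)=11; the 5 essential cells (i,j,r):

[(3, 4, 1), (3, 6, 2), (4, 2, 1), (6, 6, 4), (7, 4, 3)]


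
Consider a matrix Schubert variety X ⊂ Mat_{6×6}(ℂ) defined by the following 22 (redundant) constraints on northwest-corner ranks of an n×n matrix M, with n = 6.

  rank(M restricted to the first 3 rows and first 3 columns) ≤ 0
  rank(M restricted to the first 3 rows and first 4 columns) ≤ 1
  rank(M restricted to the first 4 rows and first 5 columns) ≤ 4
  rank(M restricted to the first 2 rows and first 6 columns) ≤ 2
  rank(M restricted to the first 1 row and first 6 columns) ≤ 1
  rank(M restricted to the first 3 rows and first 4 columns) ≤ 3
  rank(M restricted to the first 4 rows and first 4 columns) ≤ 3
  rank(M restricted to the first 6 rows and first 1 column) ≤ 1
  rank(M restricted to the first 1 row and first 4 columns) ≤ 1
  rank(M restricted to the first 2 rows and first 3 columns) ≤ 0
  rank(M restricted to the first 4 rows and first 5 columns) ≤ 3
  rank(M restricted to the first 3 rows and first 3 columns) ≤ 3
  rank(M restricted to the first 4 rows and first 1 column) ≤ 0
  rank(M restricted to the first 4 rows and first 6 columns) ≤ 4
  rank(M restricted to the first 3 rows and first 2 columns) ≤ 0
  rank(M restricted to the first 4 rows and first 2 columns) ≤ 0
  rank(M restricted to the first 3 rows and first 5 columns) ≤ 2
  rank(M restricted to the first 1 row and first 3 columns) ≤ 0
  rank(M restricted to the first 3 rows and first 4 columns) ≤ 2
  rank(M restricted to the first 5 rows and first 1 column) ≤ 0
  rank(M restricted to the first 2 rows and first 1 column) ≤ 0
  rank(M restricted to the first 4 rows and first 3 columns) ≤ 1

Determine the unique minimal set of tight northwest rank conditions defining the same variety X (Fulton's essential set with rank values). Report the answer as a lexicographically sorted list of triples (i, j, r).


Recovering R(i,j) via the rank-extension bound from the 22 conditions:

  0, 0, 0, 1, 1, 1
  0, 0, 0, 1, 2, 2
  0, 0, 0, 1, 2, 3
  0, 0, 1, 2, 3, 4
  0, 1, 2, 3, 4, 5
  1, 2, 3, 4, 5, 6

hence w(1..6) = (4, 5, 6, 3, 2, 1).

Rothe diagram D(w) (12 cells), 3 SE-corners (essential conditions):

[(3, 3, 0), (4, 2, 0), (5, 1, 0)]


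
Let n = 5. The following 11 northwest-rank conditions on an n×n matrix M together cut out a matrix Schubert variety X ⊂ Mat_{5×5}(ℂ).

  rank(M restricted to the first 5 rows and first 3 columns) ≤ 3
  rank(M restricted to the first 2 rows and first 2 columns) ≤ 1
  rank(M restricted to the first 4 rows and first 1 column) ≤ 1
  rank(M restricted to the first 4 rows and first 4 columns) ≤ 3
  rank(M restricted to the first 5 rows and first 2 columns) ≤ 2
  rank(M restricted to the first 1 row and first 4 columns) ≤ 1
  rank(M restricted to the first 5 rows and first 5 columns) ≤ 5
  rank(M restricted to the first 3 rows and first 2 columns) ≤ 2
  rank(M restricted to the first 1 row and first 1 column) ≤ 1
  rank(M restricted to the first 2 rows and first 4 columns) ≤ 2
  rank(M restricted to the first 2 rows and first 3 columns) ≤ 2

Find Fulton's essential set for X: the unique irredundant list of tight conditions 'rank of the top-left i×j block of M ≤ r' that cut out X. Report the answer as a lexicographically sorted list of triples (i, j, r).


Rank table r_w(5×5) implied by the 11 constraints:

  R[1]: 1 1 1 1 1
  R[2]: 1 1 2 2 2
  R[3]: 1 2 3 3 3
  R[4]: 1 2 3 3 4
  R[5]: 1 2 3 4 5

the unique w with this rank table is (1, 3, 2, 5, 4).

2 SE-corners of the 2-cell Rothe diagram give Ess(w):

[(2, 2, 1), (4, 4, 3)]


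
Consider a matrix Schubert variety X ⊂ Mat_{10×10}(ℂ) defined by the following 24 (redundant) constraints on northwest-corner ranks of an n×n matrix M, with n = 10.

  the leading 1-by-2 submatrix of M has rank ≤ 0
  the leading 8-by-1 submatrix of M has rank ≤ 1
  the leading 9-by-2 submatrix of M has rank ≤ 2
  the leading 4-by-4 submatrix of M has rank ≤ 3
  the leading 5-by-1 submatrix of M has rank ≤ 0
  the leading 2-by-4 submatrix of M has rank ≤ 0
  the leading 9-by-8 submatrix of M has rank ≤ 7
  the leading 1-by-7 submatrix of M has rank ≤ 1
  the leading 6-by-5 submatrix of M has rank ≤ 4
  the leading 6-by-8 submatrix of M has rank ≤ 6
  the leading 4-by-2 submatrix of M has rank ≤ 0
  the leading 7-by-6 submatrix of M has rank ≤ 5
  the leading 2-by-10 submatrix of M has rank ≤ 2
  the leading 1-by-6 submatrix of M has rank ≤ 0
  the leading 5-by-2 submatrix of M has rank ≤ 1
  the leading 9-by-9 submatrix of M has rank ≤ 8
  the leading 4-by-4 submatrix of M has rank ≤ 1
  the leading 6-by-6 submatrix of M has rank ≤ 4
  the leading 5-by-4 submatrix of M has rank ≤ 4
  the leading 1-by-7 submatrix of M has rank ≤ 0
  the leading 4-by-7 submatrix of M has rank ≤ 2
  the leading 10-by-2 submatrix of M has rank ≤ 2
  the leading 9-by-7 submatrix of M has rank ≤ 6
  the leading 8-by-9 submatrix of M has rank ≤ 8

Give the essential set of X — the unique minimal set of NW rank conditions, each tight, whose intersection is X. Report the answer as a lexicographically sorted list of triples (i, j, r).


Computing R[i][j] = min implied NW-rank bound (n=10, 24 conditions):

  0, 0, 0, 0, 0, 0, 0, 1, 1, 1
  0, 0, 0, 0, 1, 1, 1, 2, 2, 2
  0, 0, 1, 1, 2, 2, 2, 3, 3, 3
  0, 0, 1, 1, 2, 2, 2, 3, 4, 4
  0, 1, 2, 2, 3, 3, 3, 4, 5, 5
  1, 2, 3, 3, 4, 4, 4, 5, 6, 6
  1, 2, 3, 4, 5, 5, 5, 6, 7, 7
  1, 2, 3, 4, 5, 6, 6, 7, 8, 8
  1, 2, 3, 4, 5, 6, 6, 7, 8, 9
  1, 2, 3, 4, 5, 6, 7, 8, 9, 10

so w = (8, 5, 3, 9, 2, 1, 4, 6, 10, 7).

Rothe diagram D(w) (20 cells), 7 SE-corners (essential conditions):

[(1, 7, 0), (2, 4, 0), (4, 2, 0), (4, 4, 1), (4, 7, 2), (5, 1, 0), (9, 7, 6)]


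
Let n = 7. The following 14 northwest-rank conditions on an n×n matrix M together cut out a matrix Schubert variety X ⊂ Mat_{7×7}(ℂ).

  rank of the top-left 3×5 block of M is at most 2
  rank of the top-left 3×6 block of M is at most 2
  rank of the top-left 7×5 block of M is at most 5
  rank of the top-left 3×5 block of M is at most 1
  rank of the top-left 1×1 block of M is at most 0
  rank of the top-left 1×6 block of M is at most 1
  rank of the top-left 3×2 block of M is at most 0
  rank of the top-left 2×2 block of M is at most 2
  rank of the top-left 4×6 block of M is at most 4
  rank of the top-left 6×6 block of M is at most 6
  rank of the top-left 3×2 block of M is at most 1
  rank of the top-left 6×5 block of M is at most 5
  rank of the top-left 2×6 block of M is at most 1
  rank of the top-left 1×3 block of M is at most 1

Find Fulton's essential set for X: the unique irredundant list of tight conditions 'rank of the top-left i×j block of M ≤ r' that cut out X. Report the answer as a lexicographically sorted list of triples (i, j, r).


Rank table r_w(7×7) implied by the 14 constraints:

  R[1]: 0  0  1  1  1  1  1
  R[2]: 0  0  1  1  1  1  2
  R[3]: 0  0  1  1  1  2  3
  R[4]: 1  1  2  2  2  3  4
  R[5]: 1  2  3  3  3  4  5
  R[6]: 1  2  3  4  4  5  6
  R[7]: 1  2  3  4  5  6  7

giving w = (3, 7, 6, 1, 2, 4, 5) via Δ²R.

3 SE-corners of the 11-cell Rothe diagram give Ess(w):

[(2, 6, 1), (3, 2, 0), (3, 5, 1)]


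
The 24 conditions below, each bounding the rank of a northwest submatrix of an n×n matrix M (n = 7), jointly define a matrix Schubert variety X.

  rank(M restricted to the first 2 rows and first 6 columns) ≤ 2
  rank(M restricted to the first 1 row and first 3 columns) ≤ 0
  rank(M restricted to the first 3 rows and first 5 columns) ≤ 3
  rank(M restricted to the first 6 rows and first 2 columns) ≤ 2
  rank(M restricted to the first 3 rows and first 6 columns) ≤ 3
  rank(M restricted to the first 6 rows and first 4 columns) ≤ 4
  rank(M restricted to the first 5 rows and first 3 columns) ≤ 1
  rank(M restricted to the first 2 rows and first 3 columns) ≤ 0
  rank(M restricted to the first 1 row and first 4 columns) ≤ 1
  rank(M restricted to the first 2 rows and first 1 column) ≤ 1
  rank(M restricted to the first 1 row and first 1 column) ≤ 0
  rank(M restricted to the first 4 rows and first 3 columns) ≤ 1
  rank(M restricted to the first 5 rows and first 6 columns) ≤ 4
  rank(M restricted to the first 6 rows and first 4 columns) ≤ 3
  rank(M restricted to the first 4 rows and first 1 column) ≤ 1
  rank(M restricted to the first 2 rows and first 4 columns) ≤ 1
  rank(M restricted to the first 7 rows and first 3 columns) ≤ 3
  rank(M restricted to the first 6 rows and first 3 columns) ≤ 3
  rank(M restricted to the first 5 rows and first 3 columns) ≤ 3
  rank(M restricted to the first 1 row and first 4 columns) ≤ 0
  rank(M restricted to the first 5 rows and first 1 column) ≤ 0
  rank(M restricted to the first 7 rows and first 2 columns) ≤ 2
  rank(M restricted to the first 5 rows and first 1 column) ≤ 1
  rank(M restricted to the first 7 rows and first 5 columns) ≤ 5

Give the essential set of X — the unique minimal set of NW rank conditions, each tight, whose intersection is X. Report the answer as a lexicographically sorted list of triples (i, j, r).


Reconstructing r_w from the 24 given conditions:

  R[1]: 0, 0, 0, 0, 1, 1, 1
  R[2]: 0, 0, 0, 1, 2, 2, 2
  R[3]: 0, 1, 1, 2, 3, 3, 3
  R[4]: 0, 1, 1, 2, 3, 4, 4
  R[5]: 0, 1, 1, 2, 3, 4, 5
  R[6]: 1, 2, 2, 3, 4, 5, 6
  R[7]: 1, 2, 3, 4, 5, 6, 7

so w = (5, 4, 2, 6, 7, 1, 3).

ℓ(w)=12; the 4 essential cells (i,j,r):

[(1, 4, 0), (2, 3, 0), (5, 1, 0), (5, 3, 1)]


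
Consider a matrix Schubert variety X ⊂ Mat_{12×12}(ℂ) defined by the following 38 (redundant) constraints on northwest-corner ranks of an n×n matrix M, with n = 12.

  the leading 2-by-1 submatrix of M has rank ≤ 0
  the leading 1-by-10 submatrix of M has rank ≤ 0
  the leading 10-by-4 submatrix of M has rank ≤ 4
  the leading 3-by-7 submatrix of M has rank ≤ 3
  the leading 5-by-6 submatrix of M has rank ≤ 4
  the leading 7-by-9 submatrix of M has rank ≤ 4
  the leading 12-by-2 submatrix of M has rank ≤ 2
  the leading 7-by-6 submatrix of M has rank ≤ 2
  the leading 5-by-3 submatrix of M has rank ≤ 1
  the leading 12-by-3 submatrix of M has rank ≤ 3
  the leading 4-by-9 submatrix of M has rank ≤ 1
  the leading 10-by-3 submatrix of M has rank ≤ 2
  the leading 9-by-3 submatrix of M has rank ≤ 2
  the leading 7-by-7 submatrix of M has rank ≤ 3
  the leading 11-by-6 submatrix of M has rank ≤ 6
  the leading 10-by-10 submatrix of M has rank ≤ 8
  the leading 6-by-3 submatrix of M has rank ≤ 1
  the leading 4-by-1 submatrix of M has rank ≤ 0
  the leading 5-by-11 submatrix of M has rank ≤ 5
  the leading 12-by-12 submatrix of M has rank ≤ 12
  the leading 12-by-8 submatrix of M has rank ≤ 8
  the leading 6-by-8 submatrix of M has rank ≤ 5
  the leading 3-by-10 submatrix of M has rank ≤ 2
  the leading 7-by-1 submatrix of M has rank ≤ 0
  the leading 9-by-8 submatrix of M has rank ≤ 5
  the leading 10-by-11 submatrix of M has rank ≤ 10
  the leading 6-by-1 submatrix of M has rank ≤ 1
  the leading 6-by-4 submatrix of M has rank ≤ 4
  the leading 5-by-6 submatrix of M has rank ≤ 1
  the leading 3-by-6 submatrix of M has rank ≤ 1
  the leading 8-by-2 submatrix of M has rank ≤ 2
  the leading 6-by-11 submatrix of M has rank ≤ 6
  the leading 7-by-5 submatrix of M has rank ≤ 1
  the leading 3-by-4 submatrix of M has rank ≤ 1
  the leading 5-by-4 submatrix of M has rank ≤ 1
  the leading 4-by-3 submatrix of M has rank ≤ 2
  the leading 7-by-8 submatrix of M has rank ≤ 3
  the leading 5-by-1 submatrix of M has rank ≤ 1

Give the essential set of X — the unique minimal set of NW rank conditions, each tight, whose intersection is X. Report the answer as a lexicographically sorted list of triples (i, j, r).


Computing R[i][j] = min implied NW-rank bound (n=12, 38 conditions):

  R[1]: 0 0 0 0 0 0 0 0 0 0 1 1
  R[2]: 0 1 1 1 1 1 1 1 1 1 2 2
  R[3]: 0 1 1 1 1 1 1 1 1 2 3 3
  R[4]: 0 1 1 1 1 1 1 1 1 2 3 4
  R[5]: 0 1 1 1 1 1 2 2 2 3 4 5
  R[6]: 0 1 1 1 1 2 3 3 3 4 5 6
  R[7]: 0 1 1 1 1 2 3 3 4 5 6 7
  R[8]: 1 2 2 2 2 3 4 4 5 6 7 8
  R[9]: 1 2 2 3 3 4 5 5 6 7 8 9
  R[10]: 1 2 2 3 4 5 6 6 7 8 9 10
  R[11]: 1 2 3 4 5 6 7 7 8 9 10 11
  R[12]: 1 2 3 4 5 6 7 8 9 10 11 12

second differences of R give the permutation w = (11, 2, 10, 12, 7, 6, 9, 1, 4, 5, 3, 8).

Fulton essential set (7 of the 43 Rothe cells):

[(1, 10, 0), (4, 9, 1), (5, 6, 1), (7, 1, 0), (7, 5, 1), (7, 8, 3), (10, 3, 2)]


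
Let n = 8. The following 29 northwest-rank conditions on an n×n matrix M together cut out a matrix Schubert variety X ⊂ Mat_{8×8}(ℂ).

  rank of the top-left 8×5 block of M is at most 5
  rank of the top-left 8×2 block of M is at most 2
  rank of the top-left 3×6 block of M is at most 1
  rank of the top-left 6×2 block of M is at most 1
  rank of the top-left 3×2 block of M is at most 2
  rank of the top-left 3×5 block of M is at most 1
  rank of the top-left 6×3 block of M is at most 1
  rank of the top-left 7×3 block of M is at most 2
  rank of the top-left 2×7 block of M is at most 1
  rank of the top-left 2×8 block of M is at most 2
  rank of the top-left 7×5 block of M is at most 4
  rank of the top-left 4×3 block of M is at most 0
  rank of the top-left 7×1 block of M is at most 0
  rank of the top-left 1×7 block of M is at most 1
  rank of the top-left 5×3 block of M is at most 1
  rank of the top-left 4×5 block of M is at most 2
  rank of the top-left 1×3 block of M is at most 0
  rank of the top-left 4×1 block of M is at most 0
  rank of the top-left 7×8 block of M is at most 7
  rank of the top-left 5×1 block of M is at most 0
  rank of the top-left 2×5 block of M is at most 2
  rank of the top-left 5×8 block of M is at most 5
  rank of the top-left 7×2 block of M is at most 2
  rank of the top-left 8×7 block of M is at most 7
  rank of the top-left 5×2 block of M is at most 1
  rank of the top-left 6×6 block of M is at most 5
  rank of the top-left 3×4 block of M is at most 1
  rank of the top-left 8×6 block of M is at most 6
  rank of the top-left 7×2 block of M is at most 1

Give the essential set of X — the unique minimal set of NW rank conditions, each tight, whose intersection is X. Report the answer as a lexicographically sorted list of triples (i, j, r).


Computing R[i][j] = min implied NW-rank bound (n=8, 29 conditions):

  i=1: 0  0  0  1  1  1  1  1
  i=2: 0  0  0  1  1  1  1  2
  i=3: 0  0  0  1  1  1  2  3
  i=4: 0  0  0  1  2  2  3  4
  i=5: 0  1  1  2  3  3  4  5
  i=6: 0  1  1  2  3  4  5  6
  i=7: 0  1  2  3  4  5  6  7
  i=8: 1  2  3  4  5  6  7  8

the unique w with this rank table is (4, 8, 7, 5, 2, 6, 3, 1).

Fulton essential set (5 of the 21 Rothe cells):

[(2, 7, 1), (3, 6, 1), (4, 3, 0), (6, 3, 1), (7, 1, 0)]


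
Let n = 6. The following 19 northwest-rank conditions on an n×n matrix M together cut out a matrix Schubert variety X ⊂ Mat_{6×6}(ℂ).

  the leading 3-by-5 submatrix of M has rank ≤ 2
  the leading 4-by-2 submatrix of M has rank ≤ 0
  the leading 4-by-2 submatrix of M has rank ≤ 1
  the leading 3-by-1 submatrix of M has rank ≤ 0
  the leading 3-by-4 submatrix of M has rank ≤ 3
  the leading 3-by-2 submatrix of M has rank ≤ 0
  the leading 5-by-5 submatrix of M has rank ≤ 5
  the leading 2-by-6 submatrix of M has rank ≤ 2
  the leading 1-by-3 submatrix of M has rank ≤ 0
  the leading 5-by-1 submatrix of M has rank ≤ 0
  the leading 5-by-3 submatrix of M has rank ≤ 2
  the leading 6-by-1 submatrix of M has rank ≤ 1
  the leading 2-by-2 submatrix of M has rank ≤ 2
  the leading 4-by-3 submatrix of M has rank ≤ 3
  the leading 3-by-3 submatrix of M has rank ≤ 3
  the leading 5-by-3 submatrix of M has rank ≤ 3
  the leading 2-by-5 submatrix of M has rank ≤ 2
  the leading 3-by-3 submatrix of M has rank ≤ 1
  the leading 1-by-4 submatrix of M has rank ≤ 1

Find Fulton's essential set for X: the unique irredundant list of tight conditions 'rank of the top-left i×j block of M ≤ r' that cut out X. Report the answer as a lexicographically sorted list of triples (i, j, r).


Reconstructing r_w from the 19 given conditions:

  row 1: 0, 0, 0, 1, 1, 1
  row 2: 0, 0, 1, 2, 2, 2
  row 3: 0, 0, 1, 2, 2, 3
  row 4: 0, 0, 1, 2, 3, 4
  row 5: 0, 1, 2, 3, 4, 5
  row 6: 1, 2, 3, 4, 5, 6

second differences of R give the permutation w = (4, 3, 6, 5, 2, 1).

Fulton essential set (4 of the 11 Rothe cells):

[(1, 3, 0), (3, 5, 2), (4, 2, 0), (5, 1, 0)]


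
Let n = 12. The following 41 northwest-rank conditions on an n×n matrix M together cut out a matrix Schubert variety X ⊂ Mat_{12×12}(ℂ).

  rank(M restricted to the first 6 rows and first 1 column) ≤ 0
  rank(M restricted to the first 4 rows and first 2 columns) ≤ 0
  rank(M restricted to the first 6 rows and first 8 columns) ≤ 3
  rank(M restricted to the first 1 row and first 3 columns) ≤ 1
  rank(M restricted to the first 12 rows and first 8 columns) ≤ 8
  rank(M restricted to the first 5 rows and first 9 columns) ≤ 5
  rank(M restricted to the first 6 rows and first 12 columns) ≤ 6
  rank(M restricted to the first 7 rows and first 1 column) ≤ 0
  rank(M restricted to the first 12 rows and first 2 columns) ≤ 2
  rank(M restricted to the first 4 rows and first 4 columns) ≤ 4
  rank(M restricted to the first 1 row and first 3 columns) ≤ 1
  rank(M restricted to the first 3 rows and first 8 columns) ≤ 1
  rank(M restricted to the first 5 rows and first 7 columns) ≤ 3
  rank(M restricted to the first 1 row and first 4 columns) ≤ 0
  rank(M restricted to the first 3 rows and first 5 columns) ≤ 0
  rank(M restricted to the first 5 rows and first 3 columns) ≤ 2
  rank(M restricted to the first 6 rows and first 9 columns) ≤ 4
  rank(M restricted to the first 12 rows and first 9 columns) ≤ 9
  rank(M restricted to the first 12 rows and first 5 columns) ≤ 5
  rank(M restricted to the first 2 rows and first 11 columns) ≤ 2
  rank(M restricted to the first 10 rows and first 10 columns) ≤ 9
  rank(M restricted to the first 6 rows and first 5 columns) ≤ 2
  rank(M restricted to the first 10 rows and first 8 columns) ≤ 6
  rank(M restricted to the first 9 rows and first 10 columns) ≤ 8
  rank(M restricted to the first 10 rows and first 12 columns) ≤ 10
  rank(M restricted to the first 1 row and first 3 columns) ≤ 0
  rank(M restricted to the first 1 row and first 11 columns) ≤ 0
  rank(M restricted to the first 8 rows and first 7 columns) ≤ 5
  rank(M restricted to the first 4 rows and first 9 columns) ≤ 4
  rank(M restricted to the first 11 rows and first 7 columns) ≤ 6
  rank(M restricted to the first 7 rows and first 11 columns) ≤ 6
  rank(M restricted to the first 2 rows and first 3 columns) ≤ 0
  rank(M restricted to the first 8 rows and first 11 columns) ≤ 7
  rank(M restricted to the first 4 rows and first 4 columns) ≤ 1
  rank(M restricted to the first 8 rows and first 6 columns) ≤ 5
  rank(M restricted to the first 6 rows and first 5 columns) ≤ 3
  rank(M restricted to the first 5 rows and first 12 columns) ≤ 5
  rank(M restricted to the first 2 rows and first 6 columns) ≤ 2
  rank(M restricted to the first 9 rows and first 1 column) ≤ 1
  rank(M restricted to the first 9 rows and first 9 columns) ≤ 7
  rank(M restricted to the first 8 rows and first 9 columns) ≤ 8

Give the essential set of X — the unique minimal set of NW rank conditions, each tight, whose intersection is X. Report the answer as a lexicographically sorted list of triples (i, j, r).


Computing R[i][j] = min implied NW-rank bound (n=12, 41 conditions):

  R[1]: 0, 0, 0, 0, 0, 0, 0, 0, 0, 0, 0, 1
  R[2]: 0, 0, 0, 0, 0, 1, 1, 1, 1, 1, 1, 2
  R[3]: 0, 0, 0, 0, 0, 1, 1, 1, 2, 2, 2, 3
  R[4]: 0, 0, 1, 1, 1, 2, 2, 2, 3, 3, 3, 4
  R[5]: 0, 1, 2, 2, 2, 3, 3, 3, 4, 4, 4, 5
  R[6]: 0, 1, 2, 2, 2, 3, 3, 3, 4, 5, 5, 6
  R[7]: 0, 1, 2, 3, 3, 4, 4, 4, 5, 6, 6, 7
  R[8]: 1, 2, 3, 4, 4, 5, 5, 5, 6, 7, 7, 8
  R[9]: 1, 2, 3, 4, 5, 6, 6, 6, 7, 8, 8, 9
  R[10]: 1, 2, 3, 4, 5, 6, 6, 6, 7, 8, 9, 10
  R[11]: 1, 2, 3, 4, 5, 6, 6, 7, 8, 9, 10, 11
  R[12]: 1, 2, 3, 4, 5, 6, 7, 8, 9, 10, 11, 12

reading off 1-entries of Δ²R: w = (12, 6, 9, 3, 2, 10, 4, 1, 5, 11, 8, 7).

9 SE-corners of the 35-cell Rothe diagram give Ess(w):

[(1, 11, 0), (3, 5, 0), (3, 8, 1), (4, 2, 0), (6, 5, 2), (6, 8, 3), (7, 1, 0), (10, 8, 6), (11, 7, 6)]


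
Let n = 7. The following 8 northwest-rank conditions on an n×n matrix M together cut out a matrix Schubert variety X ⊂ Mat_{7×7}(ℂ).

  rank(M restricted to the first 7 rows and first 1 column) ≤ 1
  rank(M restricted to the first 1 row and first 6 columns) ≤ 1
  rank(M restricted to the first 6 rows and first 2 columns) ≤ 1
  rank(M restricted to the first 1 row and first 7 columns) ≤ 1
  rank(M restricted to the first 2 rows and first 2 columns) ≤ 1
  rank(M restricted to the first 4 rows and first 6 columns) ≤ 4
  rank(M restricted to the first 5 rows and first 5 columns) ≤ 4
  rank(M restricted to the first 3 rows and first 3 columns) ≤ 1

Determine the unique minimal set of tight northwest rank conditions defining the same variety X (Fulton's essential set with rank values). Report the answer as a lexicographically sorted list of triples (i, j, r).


Computing R[i][j] = min implied NW-rank bound (n=7, 8 conditions):

  i=1: 1 | 1 | 1 | 1 | 1 | 1 | 1
  i=2: 1 | 1 | 1 | 2 | 2 | 2 | 2
  i=3: 1 | 1 | 1 | 2 | 3 | 3 | 3
  i=4: 1 | 1 | 2 | 3 | 4 | 4 | 4
  i=5: 1 | 1 | 2 | 3 | 4 | 5 | 5
  i=6: 1 | 1 | 2 | 3 | 4 | 5 | 6
  i=7: 1 | 2 | 3 | 4 | 5 | 6 | 7

giving w = (1, 4, 5, 3, 6, 7, 2) via Δ²R.

2 SE-corners of the 7-cell Rothe diagram give Ess(w):

[(3, 3, 1), (6, 2, 1)]


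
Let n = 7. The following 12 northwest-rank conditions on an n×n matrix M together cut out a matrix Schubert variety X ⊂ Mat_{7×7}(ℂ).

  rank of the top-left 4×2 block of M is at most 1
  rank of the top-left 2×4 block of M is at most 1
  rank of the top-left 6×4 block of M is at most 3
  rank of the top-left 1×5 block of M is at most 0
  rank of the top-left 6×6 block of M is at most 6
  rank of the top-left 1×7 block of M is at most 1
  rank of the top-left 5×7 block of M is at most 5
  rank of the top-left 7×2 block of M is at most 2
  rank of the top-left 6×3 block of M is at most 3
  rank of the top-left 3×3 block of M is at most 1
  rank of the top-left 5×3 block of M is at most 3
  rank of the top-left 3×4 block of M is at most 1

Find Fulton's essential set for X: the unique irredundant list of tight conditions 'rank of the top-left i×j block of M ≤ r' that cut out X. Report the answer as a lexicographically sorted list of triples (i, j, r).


The tightest implied rank at each (i,j), from the 12 conditions:

  0 | 0 | 0 | 0 | 0 | 1 | 1
  1 | 1 | 1 | 1 | 1 | 2 | 2
  1 | 1 | 1 | 1 | 2 | 3 | 3
  1 | 1 | 2 | 2 | 3 | 4 | 4
  1 | 2 | 3 | 3 | 4 | 5 | 5
  1 | 2 | 3 | 3 | 4 | 5 | 6
  1 | 2 | 3 | 4 | 5 | 6 | 7

hence w(1..7) = (6, 1, 5, 3, 2, 7, 4).

4 SE-corners of the 10-cell Rothe diagram give Ess(w):

[(1, 5, 0), (3, 4, 1), (4, 2, 1), (6, 4, 3)]


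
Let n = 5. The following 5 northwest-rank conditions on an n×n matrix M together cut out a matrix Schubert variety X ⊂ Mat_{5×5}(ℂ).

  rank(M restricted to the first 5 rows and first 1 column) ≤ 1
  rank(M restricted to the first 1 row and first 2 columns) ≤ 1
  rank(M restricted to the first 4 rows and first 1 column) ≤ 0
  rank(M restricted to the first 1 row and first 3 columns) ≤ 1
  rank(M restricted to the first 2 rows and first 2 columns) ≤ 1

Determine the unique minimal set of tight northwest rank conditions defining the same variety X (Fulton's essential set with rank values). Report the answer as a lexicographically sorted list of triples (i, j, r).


Computing R[i][j] = min implied NW-rank bound (n=5, 5 conditions):

  i=1: 0  1  1  1  1
  i=2: 0  1  2  2  2
  i=3: 0  1  2  3  3
  i=4: 0  1  2  3  4
  i=5: 1  2  3  4  5

the unique w with this rank table is (2, 3, 4, 5, 1).

ℓ(w)=4; the 1 essential cell (i,j,r):

[(4, 1, 0)]


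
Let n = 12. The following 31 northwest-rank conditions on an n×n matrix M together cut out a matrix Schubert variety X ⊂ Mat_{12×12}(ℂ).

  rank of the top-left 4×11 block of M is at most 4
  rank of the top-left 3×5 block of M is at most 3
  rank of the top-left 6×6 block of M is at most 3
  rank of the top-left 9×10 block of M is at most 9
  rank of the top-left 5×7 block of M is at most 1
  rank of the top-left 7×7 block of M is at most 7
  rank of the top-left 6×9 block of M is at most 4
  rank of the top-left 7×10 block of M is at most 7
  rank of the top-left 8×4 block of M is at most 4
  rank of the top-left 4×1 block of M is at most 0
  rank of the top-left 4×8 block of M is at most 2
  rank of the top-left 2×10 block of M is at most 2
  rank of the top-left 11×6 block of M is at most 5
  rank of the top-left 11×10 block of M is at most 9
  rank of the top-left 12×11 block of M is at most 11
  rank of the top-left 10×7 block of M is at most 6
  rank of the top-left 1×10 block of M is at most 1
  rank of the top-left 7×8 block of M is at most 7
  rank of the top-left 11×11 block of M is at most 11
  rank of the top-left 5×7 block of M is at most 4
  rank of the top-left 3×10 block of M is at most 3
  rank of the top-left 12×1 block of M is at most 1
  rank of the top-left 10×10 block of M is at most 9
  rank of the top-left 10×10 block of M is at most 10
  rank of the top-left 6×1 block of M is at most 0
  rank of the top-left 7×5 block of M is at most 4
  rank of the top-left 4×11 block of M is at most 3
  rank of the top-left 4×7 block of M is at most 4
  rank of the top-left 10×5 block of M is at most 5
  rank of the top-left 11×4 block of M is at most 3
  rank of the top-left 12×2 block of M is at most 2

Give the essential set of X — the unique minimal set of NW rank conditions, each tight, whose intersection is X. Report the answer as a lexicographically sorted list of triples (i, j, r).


Computing R[i][j] = min implied NW-rank bound (n=12, 31 conditions):

  i=1: 0 | 1 | 1 | 1 | 1 | 1 | 1 | 1 | 1 | 1 | 1 | 1
  i=2: 0 | 1 | 1 | 1 | 1 | 1 | 1 | 2 | 2 | 2 | 2 | 2
  i=3: 0 | 1 | 1 | 1 | 1 | 1 | 1 | 2 | 3 | 3 | 3 | 3
  i=4: 0 | 1 | 1 | 1 | 1 | 1 | 1 | 2 | 3 | 3 | 3 | 4
  i=5: 0 | 1 | 1 | 1 | 1 | 1 | 1 | 2 | 3 | 4 | 4 | 5
  i=6: 0 | 1 | 2 | 2 | 2 | 2 | 2 | 3 | 4 | 5 | 5 | 6
  i=7: 1 | 2 | 3 | 3 | 3 | 3 | 3 | 4 | 5 | 6 | 6 | 7
  i=8: 1 | 2 | 3 | 3 | 4 | 4 | 4 | 5 | 6 | 7 | 7 | 8
  i=9: 1 | 2 | 3 | 3 | 4 | 5 | 5 | 6 | 7 | 8 | 8 | 9
  i=10: 1 | 2 | 3 | 3 | 4 | 5 | 6 | 7 | 8 | 9 | 9 | 10
  i=11: 1 | 2 | 3 | 3 | 4 | 5 | 6 | 7 | 8 | 9 | 10 | 11
  i=12: 1 | 2 | 3 | 4 | 5 | 6 | 7 | 8 | 9 | 10 | 11 | 12

the unique w with this rank table is (2, 8, 9, 12, 10, 3, 1, 5, 6, 7, 11, 4).

Fulton essential set (4 of the 32 Rothe cells):

[(4, 11, 3), (5, 7, 1), (6, 1, 0), (11, 4, 3)]


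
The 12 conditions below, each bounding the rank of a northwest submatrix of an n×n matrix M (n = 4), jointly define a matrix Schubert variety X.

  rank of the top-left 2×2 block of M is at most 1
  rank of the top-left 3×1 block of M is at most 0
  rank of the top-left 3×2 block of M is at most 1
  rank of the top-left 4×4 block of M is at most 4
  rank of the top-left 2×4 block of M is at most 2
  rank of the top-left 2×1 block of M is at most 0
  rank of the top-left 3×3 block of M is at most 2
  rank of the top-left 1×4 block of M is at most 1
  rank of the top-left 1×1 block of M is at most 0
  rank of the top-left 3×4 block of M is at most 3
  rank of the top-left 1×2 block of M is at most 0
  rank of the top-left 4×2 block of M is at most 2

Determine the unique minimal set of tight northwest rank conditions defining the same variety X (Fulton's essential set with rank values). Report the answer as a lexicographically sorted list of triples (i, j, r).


Computing R[i][j] = min implied NW-rank bound (n=4, 12 conditions):

  row 1: 0 | 0 | 1 | 1
  row 2: 0 | 1 | 2 | 2
  row 3: 0 | 1 | 2 | 3
  row 4: 1 | 2 | 3 | 4

reading off 1-entries of Δ²R: w = (3, 2, 4, 1).

Fulton essential set (2 of the 4 Rothe cells):

[(1, 2, 0), (3, 1, 0)]


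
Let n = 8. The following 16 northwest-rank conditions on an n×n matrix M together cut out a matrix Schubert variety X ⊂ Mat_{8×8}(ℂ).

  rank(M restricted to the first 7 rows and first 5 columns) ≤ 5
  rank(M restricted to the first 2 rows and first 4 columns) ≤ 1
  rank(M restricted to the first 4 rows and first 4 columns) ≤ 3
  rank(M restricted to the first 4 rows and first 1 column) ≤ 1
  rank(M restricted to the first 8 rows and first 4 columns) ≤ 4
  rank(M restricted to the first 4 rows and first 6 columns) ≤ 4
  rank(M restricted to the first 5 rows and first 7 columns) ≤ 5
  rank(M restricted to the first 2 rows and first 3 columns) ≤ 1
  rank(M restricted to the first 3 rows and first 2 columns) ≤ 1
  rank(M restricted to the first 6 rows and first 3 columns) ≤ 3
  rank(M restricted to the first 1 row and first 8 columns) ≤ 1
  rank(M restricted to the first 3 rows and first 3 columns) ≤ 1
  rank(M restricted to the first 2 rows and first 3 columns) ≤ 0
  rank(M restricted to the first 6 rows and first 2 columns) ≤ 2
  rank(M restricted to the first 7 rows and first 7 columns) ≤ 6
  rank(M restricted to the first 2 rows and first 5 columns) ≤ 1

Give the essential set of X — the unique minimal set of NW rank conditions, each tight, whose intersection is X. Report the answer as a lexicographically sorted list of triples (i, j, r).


Propagating the 16 rank bounds to every northwest block:

  0  0  0  1  1  1  1  1
  0  0  0  1  1  2  2  2
  1  1  1  2  2  3  3  3
  1  2  2  3  3  4  4  4
  1  2  3  4  4  5  5  5
  1  2  3  4  5  6  6  6
  1  2  3  4  5  6  6  7
  1  2  3  4  5  6  7  8

the unique w with this rank table is (4, 6, 1, 2, 3, 5, 8, 7).

ℓ(w)=8; the 3 essential cells (i,j,r):

[(2, 3, 0), (2, 5, 1), (7, 7, 6)]


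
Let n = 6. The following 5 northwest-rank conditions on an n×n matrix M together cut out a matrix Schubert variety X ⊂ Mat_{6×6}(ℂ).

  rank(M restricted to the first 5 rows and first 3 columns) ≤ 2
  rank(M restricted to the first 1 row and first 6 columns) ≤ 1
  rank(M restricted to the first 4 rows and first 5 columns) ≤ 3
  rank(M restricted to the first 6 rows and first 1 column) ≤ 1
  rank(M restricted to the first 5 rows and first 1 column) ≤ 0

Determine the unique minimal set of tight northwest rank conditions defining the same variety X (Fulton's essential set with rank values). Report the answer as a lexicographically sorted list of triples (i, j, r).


Reconstructing r_w from the 5 given conditions:

  row 1: 0  1  1  1  1  1
  row 2: 0  1  2  2  2  2
  row 3: 0  1  2  3  3  3
  row 4: 0  1  2  3  3  4
  row 5: 0  1  2  3  4  5
  row 6: 1  2  3  4  5  6

giving w = (2, 3, 4, 6, 5, 1) via Δ²R.

Fulton essential set (2 of the 6 Rothe cells):

[(4, 5, 3), (5, 1, 0)]


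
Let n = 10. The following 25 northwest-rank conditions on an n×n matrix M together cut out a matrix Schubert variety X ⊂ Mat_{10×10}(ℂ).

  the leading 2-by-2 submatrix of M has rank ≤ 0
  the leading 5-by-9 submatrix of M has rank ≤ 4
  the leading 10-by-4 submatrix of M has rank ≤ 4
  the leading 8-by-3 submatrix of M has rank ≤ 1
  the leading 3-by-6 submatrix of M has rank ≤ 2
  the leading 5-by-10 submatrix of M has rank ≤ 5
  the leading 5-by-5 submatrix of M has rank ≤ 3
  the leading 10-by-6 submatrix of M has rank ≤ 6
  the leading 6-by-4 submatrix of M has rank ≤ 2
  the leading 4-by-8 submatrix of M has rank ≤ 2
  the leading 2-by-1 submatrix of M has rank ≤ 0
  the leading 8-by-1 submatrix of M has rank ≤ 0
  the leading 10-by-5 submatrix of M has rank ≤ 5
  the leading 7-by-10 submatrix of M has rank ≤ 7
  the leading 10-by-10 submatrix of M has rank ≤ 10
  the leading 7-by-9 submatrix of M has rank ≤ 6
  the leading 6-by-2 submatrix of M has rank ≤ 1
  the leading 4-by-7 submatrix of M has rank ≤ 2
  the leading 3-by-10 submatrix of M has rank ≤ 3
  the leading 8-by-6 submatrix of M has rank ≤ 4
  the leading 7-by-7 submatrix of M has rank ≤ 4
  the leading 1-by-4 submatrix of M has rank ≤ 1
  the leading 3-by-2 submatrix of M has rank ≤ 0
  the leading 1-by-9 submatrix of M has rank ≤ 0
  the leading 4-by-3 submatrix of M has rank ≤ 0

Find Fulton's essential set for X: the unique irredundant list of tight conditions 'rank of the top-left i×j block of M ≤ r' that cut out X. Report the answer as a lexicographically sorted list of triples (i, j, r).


Rank table r_w(10×10) implied by the 25 constraints:

  row 1: 0 | 0 | 0 | 0 | 0 | 0 | 0 | 0 | 0 | 1
  row 2: 0 | 0 | 0 | 1 | 1 | 1 | 1 | 1 | 1 | 2
  row 3: 0 | 0 | 0 | 1 | 2 | 2 | 2 | 2 | 2 | 3
  row 4: 0 | 0 | 0 | 1 | 2 | 2 | 2 | 2 | 3 | 4
  row 5: 0 | 1 | 1 | 2 | 3 | 3 | 3 | 3 | 4 | 5
  row 6: 0 | 1 | 1 | 2 | 3 | 4 | 4 | 4 | 5 | 6
  row 7: 0 | 1 | 1 | 2 | 3 | 4 | 4 | 5 | 6 | 7
  row 8: 0 | 1 | 1 | 2 | 3 | 4 | 5 | 6 | 7 | 8
  row 9: 1 | 2 | 2 | 3 | 4 | 5 | 6 | 7 | 8 | 9
  row 10: 1 | 2 | 3 | 4 | 5 | 6 | 7 | 8 | 9 | 10

hence w(1..10) = (10, 4, 5, 9, 2, 6, 8, 7, 1, 3).

Fulton essential set (6 of the 29 Rothe cells):

[(1, 9, 0), (4, 3, 0), (4, 8, 2), (7, 7, 4), (8, 1, 0), (8, 3, 1)]


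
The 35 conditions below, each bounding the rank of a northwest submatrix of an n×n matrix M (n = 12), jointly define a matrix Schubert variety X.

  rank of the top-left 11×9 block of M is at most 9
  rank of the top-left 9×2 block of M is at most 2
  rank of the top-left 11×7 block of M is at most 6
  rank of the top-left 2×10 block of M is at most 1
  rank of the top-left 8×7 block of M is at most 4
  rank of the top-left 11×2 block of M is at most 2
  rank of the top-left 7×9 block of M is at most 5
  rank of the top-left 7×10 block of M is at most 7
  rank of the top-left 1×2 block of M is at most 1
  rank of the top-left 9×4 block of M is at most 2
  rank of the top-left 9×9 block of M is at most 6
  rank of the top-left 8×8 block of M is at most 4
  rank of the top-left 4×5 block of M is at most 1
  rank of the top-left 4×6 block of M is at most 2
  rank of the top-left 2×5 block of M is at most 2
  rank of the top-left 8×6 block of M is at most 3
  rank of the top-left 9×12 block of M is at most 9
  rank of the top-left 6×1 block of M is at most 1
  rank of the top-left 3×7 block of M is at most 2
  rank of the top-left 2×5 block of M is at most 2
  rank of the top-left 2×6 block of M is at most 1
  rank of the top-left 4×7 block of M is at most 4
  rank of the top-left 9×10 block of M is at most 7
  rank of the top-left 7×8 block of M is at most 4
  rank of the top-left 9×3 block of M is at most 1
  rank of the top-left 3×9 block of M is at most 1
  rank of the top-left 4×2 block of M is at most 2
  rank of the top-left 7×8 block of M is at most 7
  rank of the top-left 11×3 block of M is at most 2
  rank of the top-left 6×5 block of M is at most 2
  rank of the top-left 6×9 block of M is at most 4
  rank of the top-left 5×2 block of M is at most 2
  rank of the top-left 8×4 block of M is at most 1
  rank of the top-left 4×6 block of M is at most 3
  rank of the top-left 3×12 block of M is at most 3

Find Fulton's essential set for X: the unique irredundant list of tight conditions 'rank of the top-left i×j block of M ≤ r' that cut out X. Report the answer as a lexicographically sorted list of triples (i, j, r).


Propagating the 35 rank bounds to every northwest block:

  1 | 1 | 1 | 1 | 1 | 1 | 1 | 1 | 1 | 1 | 1 | 1
  1 | 1 | 1 | 1 | 1 | 1 | 1 | 1 | 1 | 1 | 2 | 2
  1 | 1 | 1 | 1 | 1 | 1 | 1 | 1 | 1 | 2 | 3 | 3
  1 | 1 | 1 | 1 | 1 | 2 | 2 | 2 | 2 | 3 | 4 | 4
  1 | 1 | 1 | 1 | 2 | 3 | 3 | 3 | 3 | 4 | 5 | 5
  1 | 1 | 1 | 1 | 2 | 3 | 4 | 4 | 4 | 5 | 6 | 6
  1 | 1 | 1 | 1 | 2 | 3 | 4 | 4 | 5 | 6 | 7 | 7
  1 | 1 | 1 | 1 | 2 | 3 | 4 | 4 | 5 | 6 | 7 | 8
  1 | 1 | 1 | 2 | 3 | 4 | 5 | 5 | 6 | 7 | 8 | 9
  1 | 2 | 2 | 3 | 4 | 5 | 6 | 6 | 7 | 8 | 9 | 10
  1 | 2 | 2 | 3 | 4 | 5 | 6 | 7 | 8 | 9 | 10 | 11
  1 | 2 | 3 | 4 | 5 | 6 | 7 | 8 | 9 | 10 | 11 | 12

giving w = (1, 11, 10, 6, 5, 7, 9, 12, 4, 2, 8, 3) via Δ²R.

|D(w)|=38, |Ess(w)|=7:

[(2, 10, 1), (3, 9, 1), (4, 5, 1), (8, 4, 1), (8, 8, 4), (9, 3, 1), (11, 3, 2)]
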